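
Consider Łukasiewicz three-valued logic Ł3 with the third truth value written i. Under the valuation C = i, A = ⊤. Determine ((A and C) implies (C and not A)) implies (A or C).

A and C = ⊤ and i = i
not A = not ⊤ = ⊥
C and not A = i and ⊥ = ⊥
(A and C) implies (C and not A) = i implies ⊥ = i  [min(1, 1−½+0)]
A or C = ⊤ or i = ⊤
((A and C) implies (C and not A)) implies (A or C) = i implies ⊤ = ⊤

⊤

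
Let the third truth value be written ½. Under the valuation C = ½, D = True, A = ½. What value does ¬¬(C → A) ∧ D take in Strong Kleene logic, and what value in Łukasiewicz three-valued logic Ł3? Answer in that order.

In Strong Kleene logic: C → A = ½ → ½ = ½  [¬½ ∨ ½]
¬(C → A) = ¬½ = ½
¬¬(C → A) = ¬½ = ½
¬¬(C → A) ∧ D = ½ ∧ True = ½
In Łukasiewicz three-valued logic Ł3: C → A = ½ → ½ = True  [min(1, 1−½+½)]
¬(C → A) = ¬True = False
¬¬(C → A) = ¬False = True
¬¬(C → A) ∧ D = True ∧ True = True
They differ because Strong Kleene logic and Łukasiewicz three-valued logic Ł3 treat ½ differently under implication.

½; True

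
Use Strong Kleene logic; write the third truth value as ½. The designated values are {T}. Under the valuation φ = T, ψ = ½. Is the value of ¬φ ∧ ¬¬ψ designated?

No

¬φ = ¬T = F
¬ψ = ¬½ = ½
¬¬ψ = ¬½ = ½
¬φ ∧ ¬¬ψ = F ∧ ½ = F
F ∉ {T}.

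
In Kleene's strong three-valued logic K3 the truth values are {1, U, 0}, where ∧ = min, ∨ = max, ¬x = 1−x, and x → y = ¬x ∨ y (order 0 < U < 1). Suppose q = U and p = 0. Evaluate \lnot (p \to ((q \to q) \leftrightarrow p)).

0

q \to q = U \to U = U  [\lnot U \lor U]
(q \to q) \leftrightarrow p = U \leftrightarrow 0 = U
p \to ((q \to q) \leftrightarrow p) = 0 \to U = 1
\lnot (p \to ((q \to q) \leftrightarrow p)) = \lnot 1 = 0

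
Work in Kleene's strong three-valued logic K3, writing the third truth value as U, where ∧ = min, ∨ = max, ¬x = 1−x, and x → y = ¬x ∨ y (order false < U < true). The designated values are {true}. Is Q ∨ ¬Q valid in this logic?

Countermodel: Q=U gives U, which is not designated.

No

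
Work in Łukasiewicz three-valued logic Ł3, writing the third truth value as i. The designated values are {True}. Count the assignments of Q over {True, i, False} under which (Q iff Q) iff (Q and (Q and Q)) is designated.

1

Q=True: True ✓
Q=i: i ·
Q=False: False ·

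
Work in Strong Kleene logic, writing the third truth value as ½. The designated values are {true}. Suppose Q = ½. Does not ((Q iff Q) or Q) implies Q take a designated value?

Q iff Q = ½ iff ½ = ½
(Q iff Q) or Q = ½ or ½ = ½
not ((Q iff Q) or Q) = not ½ = ½
not ((Q iff Q) or Q) implies Q = ½ implies ½ = ½  [not ½ or ½]
½ ∉ {true}.

No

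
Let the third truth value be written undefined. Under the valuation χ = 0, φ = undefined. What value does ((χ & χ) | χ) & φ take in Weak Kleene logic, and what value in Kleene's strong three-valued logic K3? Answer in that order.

undefined; 0

In Weak Kleene logic: χ & χ = 0 & 0 = 0
(χ & χ) | χ = 0 | 0 = 0
((χ & χ) | χ) & φ = 0 & undefined = undefined
In Kleene's strong three-valued logic K3: χ & χ = 0 & 0 = 0
(χ & χ) | χ = 0 | 0 = 0
((χ & χ) | χ) & φ = 0 & undefined = 0
They differ because Weak Kleene logic and Kleene's strong three-valued logic K3 treat undefined differently under the binary connectives.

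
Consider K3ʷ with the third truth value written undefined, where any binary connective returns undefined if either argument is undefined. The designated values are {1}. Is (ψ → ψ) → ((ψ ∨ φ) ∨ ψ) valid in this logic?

No

Countermodel: ψ=1, φ=undefined gives undefined, which is not designated.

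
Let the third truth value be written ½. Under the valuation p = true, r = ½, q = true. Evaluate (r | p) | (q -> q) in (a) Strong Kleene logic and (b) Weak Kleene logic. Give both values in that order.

In Strong Kleene logic: r | p = ½ | true = true
q -> q = true -> true = true
(r | p) | (q -> q) = true | true = true
In Weak Kleene logic: r | p = ½ | true = ½
q -> q = true -> true = true
(r | p) | (q -> q) = ½ | true = ½
They differ because Strong Kleene logic and Weak Kleene logic treat ½ differently under the binary connectives.

true; ½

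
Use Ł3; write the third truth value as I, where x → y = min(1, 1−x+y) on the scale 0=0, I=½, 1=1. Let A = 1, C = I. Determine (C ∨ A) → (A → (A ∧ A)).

C ∨ A = I ∨ 1 = 1
A ∧ A = 1 ∧ 1 = 1
A → (A ∧ A) = 1 → 1 = 1
(C ∨ A) → (A → (A ∧ A)) = 1 → 1 = 1

1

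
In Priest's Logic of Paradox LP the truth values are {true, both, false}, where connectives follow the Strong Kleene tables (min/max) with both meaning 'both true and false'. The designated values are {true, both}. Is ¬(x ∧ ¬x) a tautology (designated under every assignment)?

Yes

Every assignment of x over {true, both, false} gives a value in {true, both}.
In particular, with x=both: ¬(x ∧ ¬x) = both.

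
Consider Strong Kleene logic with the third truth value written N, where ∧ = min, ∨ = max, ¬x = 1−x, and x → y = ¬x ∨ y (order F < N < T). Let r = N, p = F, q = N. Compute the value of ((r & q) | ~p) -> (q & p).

F

r & q = N & N = N
~p = ~F = T
(r & q) | ~p = N | T = T
q & p = N & F = F
((r & q) | ~p) -> (q & p) = T -> F = F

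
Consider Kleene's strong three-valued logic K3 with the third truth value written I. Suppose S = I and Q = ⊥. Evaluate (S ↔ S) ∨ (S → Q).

I

S ↔ S = I ↔ I = I
S → Q = I → ⊥ = I
(S ↔ S) ∨ (S → Q) = I ∨ I = I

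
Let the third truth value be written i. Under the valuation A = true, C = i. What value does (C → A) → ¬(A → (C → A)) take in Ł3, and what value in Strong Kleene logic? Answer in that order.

false; false

In Ł3: C → A = i → true = true
C → A = i → true = true
A → (C → A) = true → true = true
¬(A → (C → A)) = ¬true = false
(C → A) → ¬(A → (C → A)) = true → false = false
In Strong Kleene logic: C → A = i → true = true  [¬i ∨ true]
C → A = i → true = true
A → (C → A) = true → true = true
¬(A → (C → A)) = ¬true = false
(C → A) → ¬(A → (C → A)) = true → false = false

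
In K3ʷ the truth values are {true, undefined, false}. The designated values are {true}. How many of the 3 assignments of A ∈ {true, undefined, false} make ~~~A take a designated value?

A=true: false ·
A=undefined: undefined ·
A=false: true ✓

1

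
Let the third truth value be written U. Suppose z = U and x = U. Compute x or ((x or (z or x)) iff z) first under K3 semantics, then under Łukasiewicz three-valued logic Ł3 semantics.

In K3: z or x = U or U = U
x or (z or x) = U or U = U
(x or (z or x)) iff z = U iff U = U
x or ((x or (z or x)) iff z) = U or U = U
In Łukasiewicz three-valued logic Ł3: z or x = U or U = U
x or (z or x) = U or U = U
(x or (z or x)) iff z = U iff U = 1  [1 − |½−½|]
x or ((x or (z or x)) iff z) = U or 1 = 1
They differ because K3 and Łukasiewicz three-valued logic Ł3 treat U differently under implication.

U; 1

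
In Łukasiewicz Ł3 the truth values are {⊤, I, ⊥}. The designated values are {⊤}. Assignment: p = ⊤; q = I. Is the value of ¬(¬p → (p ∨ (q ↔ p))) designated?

¬p = ¬⊤ = ⊥
q ↔ p = I ↔ ⊤ = I
p ∨ (q ↔ p) = ⊤ ∨ I = ⊤
¬p → (p ∨ (q ↔ p)) = ⊥ → ⊤ = ⊤
¬(¬p → (p ∨ (q ↔ p))) = ¬⊤ = ⊥
⊥ ∉ {⊤}.

No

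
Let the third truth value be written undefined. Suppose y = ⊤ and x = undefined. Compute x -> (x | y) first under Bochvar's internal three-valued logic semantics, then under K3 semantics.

In Bochvar's internal three-valued logic: x | y = undefined | ⊤ = undefined
x -> (x | y) = undefined -> undefined = undefined  [any arg is the third value ⇒ result is the third value]
In K3: x | y = undefined | ⊤ = ⊤
x -> (x | y) = undefined -> ⊤ = ⊤  [~undefined | ⊤]
They differ because Bochvar's internal three-valued logic and K3 treat undefined differently under the binary connectives.

undefined; ⊤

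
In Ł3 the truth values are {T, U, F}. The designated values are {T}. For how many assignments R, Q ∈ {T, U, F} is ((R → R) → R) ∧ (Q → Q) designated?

3

Designated under: (R=T, Q=T); (R=T, Q=U); (R=T, Q=F).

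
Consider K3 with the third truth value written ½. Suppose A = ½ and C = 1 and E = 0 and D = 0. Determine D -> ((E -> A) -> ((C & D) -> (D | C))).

E -> A = 0 -> ½ = 1
C & D = 1 & 0 = 0
D | C = 0 | 1 = 1
(C & D) -> (D | C) = 0 -> 1 = 1
(E -> A) -> ((C & D) -> (D | C)) = 1 -> 1 = 1
D -> ((E -> A) -> ((C & D) -> (D | C))) = 0 -> 1 = 1

1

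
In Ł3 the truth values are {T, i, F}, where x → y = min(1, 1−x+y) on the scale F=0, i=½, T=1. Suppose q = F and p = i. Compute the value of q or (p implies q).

i

p implies q = i implies F = i  [min(1, 1−½+0)]
q or (p implies q) = F or i = i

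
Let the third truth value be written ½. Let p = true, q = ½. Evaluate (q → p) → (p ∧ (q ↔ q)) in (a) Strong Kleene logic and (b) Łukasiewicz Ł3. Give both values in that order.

½; true

In Strong Kleene logic: q → p = ½ → true = true  [¬½ ∨ true]
q ↔ q = ½ ↔ ½ = ½
p ∧ (q ↔ q) = true ∧ ½ = ½
(q → p) → (p ∧ (q ↔ q)) = true → ½ = ½
In Łukasiewicz Ł3: q → p = ½ → true = true  [min(1, 1−½+1)]
q ↔ q = ½ ↔ ½ = true
p ∧ (q ↔ q) = true ∧ true = true
(q → p) → (p ∧ (q ↔ q)) = true → true = true
They differ because Strong Kleene logic and Łukasiewicz Ł3 treat ½ differently under implication.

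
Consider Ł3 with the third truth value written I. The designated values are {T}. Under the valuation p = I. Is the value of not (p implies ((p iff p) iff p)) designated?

No

p iff p = I iff I = T  [1 − |½−½|]
(p iff p) iff p = T iff I = I
p implies ((p iff p) iff p) = I implies I = T
not (p implies ((p iff p) iff p)) = not T = F
F ∉ {T}.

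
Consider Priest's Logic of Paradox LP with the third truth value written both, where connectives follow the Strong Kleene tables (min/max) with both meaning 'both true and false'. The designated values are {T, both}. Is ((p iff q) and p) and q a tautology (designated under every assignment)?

No

Countermodel: p=T, q=F gives F, which is not designated.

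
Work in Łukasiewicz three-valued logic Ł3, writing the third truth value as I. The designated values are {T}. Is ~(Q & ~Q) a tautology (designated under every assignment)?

Countermodel: Q=I gives I, which is not designated.

No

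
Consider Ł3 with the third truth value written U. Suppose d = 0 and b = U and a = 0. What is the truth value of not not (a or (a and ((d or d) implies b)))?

0

d or d = 0 or 0 = 0
(d or d) implies b = 0 implies U = 1
a and ((d or d) implies b) = 0 and 1 = 0
a or (a and ((d or d) implies b)) = 0 or 0 = 0
not (a or (a and ((d or d) implies b))) = not 0 = 1
not not (a or (a and ((d or d) implies b))) = not 1 = 0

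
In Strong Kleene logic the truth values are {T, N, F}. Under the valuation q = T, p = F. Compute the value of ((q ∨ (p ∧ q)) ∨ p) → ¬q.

p ∧ q = F ∧ T = F
q ∨ (p ∧ q) = T ∨ F = T
(q ∨ (p ∧ q)) ∨ p = T ∨ F = T
¬q = ¬T = F
((q ∨ (p ∧ q)) ∨ p) → ¬q = T → F = F

F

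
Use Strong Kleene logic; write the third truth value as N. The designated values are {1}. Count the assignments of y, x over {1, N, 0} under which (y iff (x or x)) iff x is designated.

Designated under: (y=1, x=1); (y=1, x=0).

2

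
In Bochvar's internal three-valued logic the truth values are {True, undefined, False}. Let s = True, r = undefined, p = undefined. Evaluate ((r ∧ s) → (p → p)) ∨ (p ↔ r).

undefined

r ∧ s = undefined ∧ True = undefined
p → p = undefined → undefined = undefined  [any arg is the third value ⇒ result is the third value]
(r ∧ s) → (p → p) = undefined → undefined = undefined
p ↔ r = undefined ↔ undefined = undefined
((r ∧ s) → (p → p)) ∨ (p ↔ r) = undefined ∨ undefined = undefined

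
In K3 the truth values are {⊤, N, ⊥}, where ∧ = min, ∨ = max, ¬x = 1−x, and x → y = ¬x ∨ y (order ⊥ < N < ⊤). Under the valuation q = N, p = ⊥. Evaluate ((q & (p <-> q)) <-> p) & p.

⊥

p <-> q = ⊥ <-> N = N
q & (p <-> q) = N & N = N
(q & (p <-> q)) <-> p = N <-> ⊥ = N
((q & (p <-> q)) <-> p) & p = N & ⊥ = ⊥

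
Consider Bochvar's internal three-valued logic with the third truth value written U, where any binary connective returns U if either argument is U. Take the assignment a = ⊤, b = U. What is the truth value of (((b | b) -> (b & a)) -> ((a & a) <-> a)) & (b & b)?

U

b | b = U | U = U
b & a = U & ⊤ = U
(b | b) -> (b & a) = U -> U = U
a & a = ⊤ & ⊤ = ⊤
(a & a) <-> a = ⊤ <-> ⊤ = ⊤
((b | b) -> (b & a)) -> ((a & a) <-> a) = U -> ⊤ = U
b & b = U & U = U
(((b | b) -> (b & a)) -> ((a & a) <-> a)) & (b & b) = U & U = U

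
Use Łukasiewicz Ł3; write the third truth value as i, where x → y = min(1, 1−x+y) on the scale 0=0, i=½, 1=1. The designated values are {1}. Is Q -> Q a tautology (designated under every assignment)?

Every assignment of Q over {1, i, 0} gives a value in {1}.
In particular, with Q=i: Q -> Q = 1.

Yes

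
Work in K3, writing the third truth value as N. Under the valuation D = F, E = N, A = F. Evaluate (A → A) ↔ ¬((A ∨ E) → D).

A → A = F → F = T
A ∨ E = F ∨ N = N
(A ∨ E) → D = N → F = N
¬((A ∨ E) → D) = ¬N = N
(A → A) ↔ ¬((A ∨ E) → D) = T ↔ N = N

N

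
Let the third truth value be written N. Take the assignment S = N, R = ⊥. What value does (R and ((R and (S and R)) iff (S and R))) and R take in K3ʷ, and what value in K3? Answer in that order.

N; ⊥

In K3ʷ: S and R = N and ⊥ = N
R and (S and R) = ⊥ and N = N
S and R = N and ⊥ = N
(R and (S and R)) iff (S and R) = N iff N = N
R and ((R and (S and R)) iff (S and R)) = ⊥ and N = N
(R and ((R and (S and R)) iff (S and R))) and R = N and ⊥ = N
In K3: S and R = N and ⊥ = ⊥
R and (S and R) = ⊥ and ⊥ = ⊥
S and R = N and ⊥ = ⊥
(R and (S and R)) iff (S and R) = ⊥ iff ⊥ = ⊤
R and ((R and (S and R)) iff (S and R)) = ⊥ and ⊤ = ⊥
(R and ((R and (S and R)) iff (S and R))) and R = ⊥ and ⊥ = ⊥
They differ because K3ʷ and K3 treat N differently under the binary connectives.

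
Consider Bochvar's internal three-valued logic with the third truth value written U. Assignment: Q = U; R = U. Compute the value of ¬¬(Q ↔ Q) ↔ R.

U

Q ↔ Q = U ↔ U = U
¬(Q ↔ Q) = ¬U = U
¬¬(Q ↔ Q) = ¬U = U
¬¬(Q ↔ Q) ↔ R = U ↔ U = U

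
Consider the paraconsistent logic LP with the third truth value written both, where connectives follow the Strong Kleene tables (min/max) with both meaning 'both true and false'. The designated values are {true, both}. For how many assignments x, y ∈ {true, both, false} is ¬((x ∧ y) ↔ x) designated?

Of the 9 assignments, 5 give a value in {true, both}.

5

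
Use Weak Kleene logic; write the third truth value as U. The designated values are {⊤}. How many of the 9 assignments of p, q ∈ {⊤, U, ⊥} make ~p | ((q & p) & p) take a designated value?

3

Designated under: (p=⊤, q=⊤); (p=⊥, q=⊤); (p=⊥, q=⊥).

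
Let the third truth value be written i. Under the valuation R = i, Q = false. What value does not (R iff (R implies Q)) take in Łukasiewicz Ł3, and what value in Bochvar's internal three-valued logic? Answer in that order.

false; i

In Łukasiewicz Ł3: R implies Q = i implies false = i
R iff (R implies Q) = i iff i = true
not (R iff (R implies Q)) = not true = false
In Bochvar's internal three-valued logic: R implies Q = i implies false = i
R iff (R implies Q) = i iff i = i
not (R iff (R implies Q)) = not i = i
They differ because Łukasiewicz Ł3 and Bochvar's internal three-valued logic treat i differently under the binary connectives.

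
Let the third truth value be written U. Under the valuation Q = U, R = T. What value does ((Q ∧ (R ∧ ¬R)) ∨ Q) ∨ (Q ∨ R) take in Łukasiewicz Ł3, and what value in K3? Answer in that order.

In Łukasiewicz Ł3: ¬R = ¬T = F
R ∧ ¬R = T ∧ F = F
Q ∧ (R ∧ ¬R) = U ∧ F = F
(Q ∧ (R ∧ ¬R)) ∨ Q = F ∨ U = U
Q ∨ R = U ∨ T = T
((Q ∧ (R ∧ ¬R)) ∨ Q) ∨ (Q ∨ R) = U ∨ T = T
In K3: ¬R = ¬T = F
R ∧ ¬R = T ∧ F = F
Q ∧ (R ∧ ¬R) = U ∧ F = F
(Q ∧ (R ∧ ¬R)) ∨ Q = F ∨ U = U
Q ∨ R = U ∨ T = T
((Q ∧ (R ∧ ¬R)) ∨ Q) ∨ (Q ∨ R) = U ∨ T = T

T; T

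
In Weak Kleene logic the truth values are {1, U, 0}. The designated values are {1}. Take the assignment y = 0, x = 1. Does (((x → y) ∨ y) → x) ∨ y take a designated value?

x → y = 1 → 0 = 0
(x → y) ∨ y = 0 ∨ 0 = 0
((x → y) ∨ y) → x = 0 → 1 = 1
(((x → y) ∨ y) → x) ∨ y = 1 ∨ 0 = 1
1 ∈ {1}.

Yes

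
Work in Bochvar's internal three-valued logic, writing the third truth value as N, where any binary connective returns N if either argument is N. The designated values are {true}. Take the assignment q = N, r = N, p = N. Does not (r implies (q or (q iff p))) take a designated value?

q iff p = N iff N = N
q or (q iff p) = N or N = N
r implies (q or (q iff p)) = N implies N = N  [any arg is the third value ⇒ result is the third value]
not (r implies (q or (q iff p))) = not N = N
N ∉ {true}.

No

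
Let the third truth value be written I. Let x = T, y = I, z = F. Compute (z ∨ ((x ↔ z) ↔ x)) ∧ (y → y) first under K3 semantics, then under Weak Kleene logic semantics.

F; I

In K3: x ↔ z = T ↔ F = F
(x ↔ z) ↔ x = F ↔ T = F
z ∨ ((x ↔ z) ↔ x) = F ∨ F = F
y → y = I → I = I  [¬I ∨ I]
(z ∨ ((x ↔ z) ↔ x)) ∧ (y → y) = F ∧ I = F
In Weak Kleene logic: x ↔ z = T ↔ F = F
(x ↔ z) ↔ x = F ↔ T = F
z ∨ ((x ↔ z) ↔ x) = F ∨ F = F
y → y = I → I = I  [any arg is the third value ⇒ result is the third value]
(z ∨ ((x ↔ z) ↔ x)) ∧ (y → y) = F ∧ I = I
They differ because K3 and Weak Kleene logic treat I differently under the binary connectives.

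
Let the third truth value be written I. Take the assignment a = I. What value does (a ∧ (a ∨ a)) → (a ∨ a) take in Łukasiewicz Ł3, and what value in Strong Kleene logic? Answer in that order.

True; I

In Łukasiewicz Ł3: a ∨ a = I ∨ I = I
a ∧ (a ∨ a) = I ∧ I = I
a ∨ a = I ∨ I = I
(a ∧ (a ∨ a)) → (a ∨ a) = I → I = True
In Strong Kleene logic: a ∨ a = I ∨ I = I
a ∧ (a ∨ a) = I ∧ I = I
a ∨ a = I ∨ I = I
(a ∧ (a ∨ a)) → (a ∨ a) = I → I = I  [¬I ∨ I]
They differ because Łukasiewicz Ł3 and Strong Kleene logic treat I differently under implication.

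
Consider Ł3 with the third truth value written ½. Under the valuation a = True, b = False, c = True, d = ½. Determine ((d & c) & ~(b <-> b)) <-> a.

d & c = ½ & True = ½
b <-> b = False <-> False = True
~(b <-> b) = ~True = False
(d & c) & ~(b <-> b) = ½ & False = False
((d & c) & ~(b <-> b)) <-> a = False <-> True = False

False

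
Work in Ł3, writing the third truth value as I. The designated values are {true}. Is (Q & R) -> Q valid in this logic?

Every assignment of Q, R over {true, I, false} gives a value in {true}.
In particular, with Q=I, R=I: (Q & R) -> Q = true.

Yes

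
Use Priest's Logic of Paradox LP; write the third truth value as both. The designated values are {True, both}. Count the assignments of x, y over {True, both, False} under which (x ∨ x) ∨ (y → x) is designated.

Of the 9 assignments, 8 give a value in {True, both}.

8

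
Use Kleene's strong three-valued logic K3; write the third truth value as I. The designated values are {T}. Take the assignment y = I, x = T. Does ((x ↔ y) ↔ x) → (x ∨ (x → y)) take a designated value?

x ↔ y = T ↔ I = I
(x ↔ y) ↔ x = I ↔ T = I
x → y = T → I = I
x ∨ (x → y) = T ∨ I = T
((x ↔ y) ↔ x) → (x ∨ (x → y)) = I → T = T
T ∈ {T}.

Yes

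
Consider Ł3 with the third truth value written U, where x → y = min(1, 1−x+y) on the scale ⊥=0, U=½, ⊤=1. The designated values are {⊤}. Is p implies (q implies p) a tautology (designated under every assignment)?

Every assignment of p, q over {⊤, U, ⊥} gives a value in {⊤}.
In particular, with p=U, q=U: p implies (q implies p) = ⊤.

Yes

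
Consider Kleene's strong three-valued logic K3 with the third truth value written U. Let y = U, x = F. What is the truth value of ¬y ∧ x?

¬y = ¬U = U
¬y ∧ x = U ∧ F = F

F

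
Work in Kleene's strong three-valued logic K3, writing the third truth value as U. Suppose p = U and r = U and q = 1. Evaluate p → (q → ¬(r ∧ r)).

r ∧ r = U ∧ U = U
¬(r ∧ r) = ¬U = U
q → ¬(r ∧ r) = 1 → U = U  [¬1 ∨ U]
p → (q → ¬(r ∧ r)) = U → U = U

U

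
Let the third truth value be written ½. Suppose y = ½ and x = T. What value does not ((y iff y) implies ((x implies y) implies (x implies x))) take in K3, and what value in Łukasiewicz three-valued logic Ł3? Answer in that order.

In K3: y iff y = ½ iff ½ = ½
x implies y = T implies ½ = ½  [not T or ½]
x implies x = T implies T = T
(x implies y) implies (x implies x) = ½ implies T = T
(y iff y) implies ((x implies y) implies (x implies x)) = ½ implies T = T
not ((y iff y) implies ((x implies y) implies (x implies x))) = not T = F
In Łukasiewicz three-valued logic Ł3: y iff y = ½ iff ½ = T  [1 − |½−½|]
x implies y = T implies ½ = ½
x implies x = T implies T = T
(x implies y) implies (x implies x) = ½ implies T = T
(y iff y) implies ((x implies y) implies (x implies x)) = T implies T = T
not ((y iff y) implies ((x implies y) implies (x implies x))) = not T = F

F; F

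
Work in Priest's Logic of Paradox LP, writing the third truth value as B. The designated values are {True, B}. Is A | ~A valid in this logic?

Every assignment of A over {True, B, False} gives a value in {True, B}.
In particular, with A=B: A | ~A = B.

Yes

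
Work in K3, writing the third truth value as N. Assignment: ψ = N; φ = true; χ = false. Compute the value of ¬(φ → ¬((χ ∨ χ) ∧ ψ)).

χ ∨ χ = false ∨ false = false
(χ ∨ χ) ∧ ψ = false ∧ N = false
¬((χ ∨ χ) ∧ ψ) = ¬false = true
φ → ¬((χ ∨ χ) ∧ ψ) = true → true = true
¬(φ → ¬((χ ∨ χ) ∧ ψ)) = ¬true = false

false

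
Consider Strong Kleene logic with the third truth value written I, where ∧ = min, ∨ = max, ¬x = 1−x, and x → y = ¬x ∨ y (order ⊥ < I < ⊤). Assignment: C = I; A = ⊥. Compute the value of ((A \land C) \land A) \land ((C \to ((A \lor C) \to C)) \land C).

A \land C = ⊥ \land I = ⊥
(A \land C) \land A = ⊥ \land ⊥ = ⊥
A \lor C = ⊥ \lor I = I
(A \lor C) \to C = I \to I = I  [\lnot I \lor I]
C \to ((A \lor C) \to C) = I \to I = I
(C \to ((A \lor C) \to C)) \land C = I \land I = I
((A \land C) \land A) \land ((C \to ((A \lor C) \to C)) \land C) = ⊥ \land I = ⊥

⊥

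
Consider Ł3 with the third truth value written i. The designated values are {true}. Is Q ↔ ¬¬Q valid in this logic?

Every assignment of Q over {true, i, false} gives a value in {true}.
In particular, with Q=i: Q ↔ ¬¬Q = true.

Yes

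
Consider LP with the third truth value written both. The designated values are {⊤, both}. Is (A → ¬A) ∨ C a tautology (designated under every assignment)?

No

Countermodel: A=⊤, C=⊥ gives ⊥, which is not designated.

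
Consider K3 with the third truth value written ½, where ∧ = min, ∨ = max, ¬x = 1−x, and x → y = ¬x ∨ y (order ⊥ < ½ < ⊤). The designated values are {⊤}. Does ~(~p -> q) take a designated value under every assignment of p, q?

No

Countermodel: p=⊤, q=⊤ gives ⊥, which is not designated.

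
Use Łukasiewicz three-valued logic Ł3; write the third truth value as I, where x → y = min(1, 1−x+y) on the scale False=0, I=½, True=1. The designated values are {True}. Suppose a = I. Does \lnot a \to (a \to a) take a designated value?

\lnot a = \lnot I = I
a \to a = I \to I = True
\lnot a \to (a \to a) = I \to True = True
True ∈ {True}.

Yes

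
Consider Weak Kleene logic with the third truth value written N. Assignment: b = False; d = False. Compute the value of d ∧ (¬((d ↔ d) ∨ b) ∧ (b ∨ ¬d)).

False

d ↔ d = False ↔ False = True
(d ↔ d) ∨ b = True ∨ False = True
¬((d ↔ d) ∨ b) = ¬True = False
¬d = ¬False = True
b ∨ ¬d = False ∨ True = True
¬((d ↔ d) ∨ b) ∧ (b ∨ ¬d) = False ∧ True = False
d ∧ (¬((d ↔ d) ∨ b) ∧ (b ∨ ¬d)) = False ∧ False = False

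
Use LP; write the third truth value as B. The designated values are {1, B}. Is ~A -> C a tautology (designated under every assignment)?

Countermodel: A=0, C=0 gives 0, which is not designated.

No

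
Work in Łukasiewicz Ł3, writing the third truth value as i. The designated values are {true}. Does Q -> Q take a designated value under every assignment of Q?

Every assignment of Q over {true, i, false} gives a value in {true}.
In particular, with Q=i: Q -> Q = true.

Yes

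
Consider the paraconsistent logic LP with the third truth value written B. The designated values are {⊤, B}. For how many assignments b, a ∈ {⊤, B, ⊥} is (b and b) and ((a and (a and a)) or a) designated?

4

Designated under: (b=⊤, a=⊤); (b=⊤, a=B); (b=B, a=⊤); (b=B, a=B).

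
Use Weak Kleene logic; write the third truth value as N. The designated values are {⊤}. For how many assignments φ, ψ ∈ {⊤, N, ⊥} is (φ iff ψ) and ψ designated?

Designated under: (φ=⊤, ψ=⊤).

1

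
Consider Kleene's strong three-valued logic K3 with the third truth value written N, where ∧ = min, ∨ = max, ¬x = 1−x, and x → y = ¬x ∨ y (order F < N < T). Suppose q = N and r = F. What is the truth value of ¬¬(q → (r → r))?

T

r → r = F → F = T
q → (r → r) = N → T = T  [¬N ∨ T]
¬(q → (r → r)) = ¬T = F
¬¬(q → (r → r)) = ¬F = T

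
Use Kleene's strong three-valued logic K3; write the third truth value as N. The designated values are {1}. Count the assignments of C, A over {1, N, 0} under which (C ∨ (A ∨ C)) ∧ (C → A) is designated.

Designated under: (C=1, A=1); (C=N, A=1); (C=0, A=1).

3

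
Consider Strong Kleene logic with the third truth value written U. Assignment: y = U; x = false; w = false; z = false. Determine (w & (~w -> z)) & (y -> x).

~w = ~false = true
~w -> z = true -> false = false
w & (~w -> z) = false & false = false
y -> x = U -> false = U  [~U | false]
(w & (~w -> z)) & (y -> x) = false & U = false

false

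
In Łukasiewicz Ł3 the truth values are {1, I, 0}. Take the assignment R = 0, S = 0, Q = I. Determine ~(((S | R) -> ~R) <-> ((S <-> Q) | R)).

I

S | R = 0 | 0 = 0
~R = ~0 = 1
(S | R) -> ~R = 0 -> 1 = 1
S <-> Q = 0 <-> I = I  [1 − |0−½|]
(S <-> Q) | R = I | 0 = I
((S | R) -> ~R) <-> ((S <-> Q) | R) = 1 <-> I = I
~(((S | R) -> ~R) <-> ((S <-> Q) | R)) = ~I = I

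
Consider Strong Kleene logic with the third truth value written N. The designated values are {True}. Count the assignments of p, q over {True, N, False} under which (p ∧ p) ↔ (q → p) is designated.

Designated under: (p=True, q=True); (p=True, q=N); (p=True, q=False); (p=False, q=True).

4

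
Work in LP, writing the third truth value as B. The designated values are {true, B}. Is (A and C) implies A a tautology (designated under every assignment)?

Yes

Every assignment of A, C over {true, B, false} gives a value in {true, B}.
In particular, with A=B, C=B: (A and C) implies A = B.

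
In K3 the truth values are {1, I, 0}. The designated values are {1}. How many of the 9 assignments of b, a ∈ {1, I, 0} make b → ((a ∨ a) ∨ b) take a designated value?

Of the 9 assignments, 7 give a value in {1}.

7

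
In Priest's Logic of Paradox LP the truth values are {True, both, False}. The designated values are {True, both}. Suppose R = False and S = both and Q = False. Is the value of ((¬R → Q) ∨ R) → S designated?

¬R = ¬False = True
¬R → Q = True → False = False
(¬R → Q) ∨ R = False ∨ False = False
((¬R → Q) ∨ R) → S = False → both = True  [¬False ∨ both]
True ∈ {True, both}.

Yes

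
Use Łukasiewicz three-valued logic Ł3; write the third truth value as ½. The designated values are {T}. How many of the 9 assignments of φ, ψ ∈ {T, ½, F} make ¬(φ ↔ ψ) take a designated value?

Designated under: (φ=T, ψ=F); (φ=F, ψ=T).

2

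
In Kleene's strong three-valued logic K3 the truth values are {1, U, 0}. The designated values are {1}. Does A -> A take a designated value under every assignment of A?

Countermodel: A=U gives U, which is not designated.

No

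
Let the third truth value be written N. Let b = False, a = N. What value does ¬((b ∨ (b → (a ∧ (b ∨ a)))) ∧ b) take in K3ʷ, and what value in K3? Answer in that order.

N; True

In K3ʷ: b ∨ a = False ∨ N = N
a ∧ (b ∨ a) = N ∧ N = N
b → (a ∧ (b ∨ a)) = False → N = N  [any arg is the third value ⇒ result is the third value]
b ∨ (b → (a ∧ (b ∨ a))) = False ∨ N = N
(b ∨ (b → (a ∧ (b ∨ a)))) ∧ b = N ∧ False = N
¬((b ∨ (b → (a ∧ (b ∨ a)))) ∧ b) = ¬N = N
In K3: b ∨ a = False ∨ N = N
a ∧ (b ∨ a) = N ∧ N = N
b → (a ∧ (b ∨ a)) = False → N = True  [¬False ∨ N]
b ∨ (b → (a ∧ (b ∨ a))) = False ∨ True = True
(b ∨ (b → (a ∧ (b ∨ a)))) ∧ b = True ∧ False = False
¬((b ∨ (b → (a ∧ (b ∨ a)))) ∧ b) = ¬False = True
They differ because K3ʷ and K3 treat N differently under the binary connectives.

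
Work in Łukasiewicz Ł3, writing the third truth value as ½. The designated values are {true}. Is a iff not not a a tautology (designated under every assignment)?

Yes

Every assignment of a over {true, ½, false} gives a value in {true}.
In particular, with a=½: a iff not not a = true.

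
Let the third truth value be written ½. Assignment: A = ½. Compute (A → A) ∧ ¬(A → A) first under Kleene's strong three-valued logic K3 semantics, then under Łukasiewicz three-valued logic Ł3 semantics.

½; 0

In Kleene's strong three-valued logic K3: A → A = ½ → ½ = ½  [¬½ ∨ ½]
A → A = ½ → ½ = ½
¬(A → A) = ¬½ = ½
(A → A) ∧ ¬(A → A) = ½ ∧ ½ = ½
In Łukasiewicz three-valued logic Ł3: A → A = ½ → ½ = 1  [min(1, 1−½+½)]
A → A = ½ → ½ = 1
¬(A → A) = ¬1 = 0
(A → A) ∧ ¬(A → A) = 1 ∧ 0 = 0
They differ because Kleene's strong three-valued logic K3 and Łukasiewicz three-valued logic Ł3 treat ½ differently under implication.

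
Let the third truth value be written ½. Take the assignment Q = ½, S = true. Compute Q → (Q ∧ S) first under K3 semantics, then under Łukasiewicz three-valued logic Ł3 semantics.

In K3: Q ∧ S = ½ ∧ true = ½
Q → (Q ∧ S) = ½ → ½ = ½  [¬½ ∨ ½]
In Łukasiewicz three-valued logic Ł3: Q ∧ S = ½ ∧ true = ½
Q → (Q ∧ S) = ½ → ½ = true
They differ because K3 and Łukasiewicz three-valued logic Ł3 treat ½ differently under implication.

½; true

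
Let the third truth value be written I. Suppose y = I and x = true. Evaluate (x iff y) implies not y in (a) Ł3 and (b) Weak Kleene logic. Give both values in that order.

true; I

In Ł3: x iff y = true iff I = I  [1 − |1−½|]
not y = not I = I
(x iff y) implies not y = I implies I = true
In Weak Kleene logic: x iff y = true iff I = I
not y = not I = I
(x iff y) implies not y = I implies I = I  [any arg is the third value ⇒ result is the third value]
They differ because Ł3 and Weak Kleene logic treat I differently under the binary connectives.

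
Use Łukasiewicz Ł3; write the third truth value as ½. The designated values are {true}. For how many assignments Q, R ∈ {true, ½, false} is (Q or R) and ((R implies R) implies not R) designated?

1

Designated under: (Q=true, R=false).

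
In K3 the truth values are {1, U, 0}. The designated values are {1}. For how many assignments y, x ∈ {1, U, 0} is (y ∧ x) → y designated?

Of the 9 assignments, 7 give a value in {1}.

7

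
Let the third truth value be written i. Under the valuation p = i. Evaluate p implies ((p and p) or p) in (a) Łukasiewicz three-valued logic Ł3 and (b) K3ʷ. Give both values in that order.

In Łukasiewicz three-valued logic Ł3: p and p = i and i = i
(p and p) or p = i or i = i
p implies ((p and p) or p) = i implies i = True
In K3ʷ: p and p = i and i = i
(p and p) or p = i or i = i
p implies ((p and p) or p) = i implies i = i
They differ because Łukasiewicz three-valued logic Ł3 and K3ʷ treat i differently under the binary connectives.

True; i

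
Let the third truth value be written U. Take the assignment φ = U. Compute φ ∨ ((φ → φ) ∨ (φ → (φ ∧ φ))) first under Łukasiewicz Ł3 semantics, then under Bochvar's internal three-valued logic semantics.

True; U

In Łukasiewicz Ł3: φ → φ = U → U = True
φ ∧ φ = U ∧ U = U
φ → (φ ∧ φ) = U → U = True
(φ → φ) ∨ (φ → (φ ∧ φ)) = True ∨ True = True
φ ∨ ((φ → φ) ∨ (φ → (φ ∧ φ))) = U ∨ True = True
In Bochvar's internal three-valued logic: φ → φ = U → U = U
φ ∧ φ = U ∧ U = U
φ → (φ ∧ φ) = U → U = U
(φ → φ) ∨ (φ → (φ ∧ φ)) = U ∨ U = U
φ ∨ ((φ → φ) ∨ (φ → (φ ∧ φ))) = U ∨ U = U
They differ because Łukasiewicz Ł3 and Bochvar's internal three-valued logic treat U differently under the binary connectives.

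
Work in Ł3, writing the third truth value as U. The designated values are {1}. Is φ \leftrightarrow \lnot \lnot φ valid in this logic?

Yes

Every assignment of φ over {1, U, 0} gives a value in {1}.
In particular, with φ=U: φ \leftrightarrow \lnot \lnot φ = 1.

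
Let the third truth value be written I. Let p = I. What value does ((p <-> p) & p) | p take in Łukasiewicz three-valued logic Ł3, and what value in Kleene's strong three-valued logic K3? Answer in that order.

In Łukasiewicz three-valued logic Ł3: p <-> p = I <-> I = true
(p <-> p) & p = true & I = I
((p <-> p) & p) | p = I | I = I
In Kleene's strong three-valued logic K3: p <-> p = I <-> I = I
(p <-> p) & p = I & I = I
((p <-> p) & p) | p = I | I = I

I; I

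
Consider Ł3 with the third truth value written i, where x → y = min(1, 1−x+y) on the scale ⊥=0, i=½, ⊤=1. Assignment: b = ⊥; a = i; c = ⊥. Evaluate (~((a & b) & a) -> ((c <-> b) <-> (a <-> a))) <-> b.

a & b = i & ⊥ = ⊥
(a & b) & a = ⊥ & i = ⊥
~((a & b) & a) = ~⊥ = ⊤
c <-> b = ⊥ <-> ⊥ = ⊤
a <-> a = i <-> i = ⊤  [1 − |½−½|]
(c <-> b) <-> (a <-> a) = ⊤ <-> ⊤ = ⊤
~((a & b) & a) -> ((c <-> b) <-> (a <-> a)) = ⊤ -> ⊤ = ⊤
(~((a & b) & a) -> ((c <-> b) <-> (a <-> a))) <-> b = ⊤ <-> ⊥ = ⊥

⊥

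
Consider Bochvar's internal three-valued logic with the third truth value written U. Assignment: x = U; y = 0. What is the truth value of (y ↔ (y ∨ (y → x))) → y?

y → x = 0 → U = U
y ∨ (y → x) = 0 ∨ U = U
y ↔ (y ∨ (y → x)) = 0 ↔ U = U
(y ↔ (y ∨ (y → x))) → y = U → 0 = U

U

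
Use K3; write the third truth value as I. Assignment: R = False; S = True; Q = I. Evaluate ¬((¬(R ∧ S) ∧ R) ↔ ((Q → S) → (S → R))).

R ∧ S = False ∧ True = False
¬(R ∧ S) = ¬False = True
¬(R ∧ S) ∧ R = True ∧ False = False
Q → S = I → True = True
S → R = True → False = False
(Q → S) → (S → R) = True → False = False
(¬(R ∧ S) ∧ R) ↔ ((Q → S) → (S → R)) = False ↔ False = True
¬((¬(R ∧ S) ∧ R) ↔ ((Q → S) → (S → R))) = ¬True = False

False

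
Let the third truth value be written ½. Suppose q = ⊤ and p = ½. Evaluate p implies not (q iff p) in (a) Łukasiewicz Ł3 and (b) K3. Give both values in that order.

In Łukasiewicz Ł3: q iff p = ⊤ iff ½ = ½  [1 − |1−½|]
not (q iff p) = not ½ = ½
p implies not (q iff p) = ½ implies ½ = ⊤
In K3: q iff p = ⊤ iff ½ = ½
not (q iff p) = not ½ = ½
p implies not (q iff p) = ½ implies ½ = ½
They differ because Łukasiewicz Ł3 and K3 treat ½ differently under implication.

⊤; ½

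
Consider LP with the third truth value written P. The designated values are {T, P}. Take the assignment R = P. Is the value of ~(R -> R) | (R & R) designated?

Yes

R -> R = P -> P = P  [~P | P]
~(R -> R) = ~P = P
R & R = P & P = P
~(R -> R) | (R & R) = P | P = P
P ∈ {T, P}.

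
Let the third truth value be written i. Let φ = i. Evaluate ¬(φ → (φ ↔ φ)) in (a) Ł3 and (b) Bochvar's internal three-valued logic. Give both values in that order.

0; i

In Ł3: φ ↔ φ = i ↔ i = 1  [1 − |½−½|]
φ → (φ ↔ φ) = i → 1 = 1
¬(φ → (φ ↔ φ)) = ¬1 = 0
In Bochvar's internal three-valued logic: φ ↔ φ = i ↔ i = i
φ → (φ ↔ φ) = i → i = i
¬(φ → (φ ↔ φ)) = ¬i = i
They differ because Ł3 and Bochvar's internal three-valued logic treat i differently under the binary connectives.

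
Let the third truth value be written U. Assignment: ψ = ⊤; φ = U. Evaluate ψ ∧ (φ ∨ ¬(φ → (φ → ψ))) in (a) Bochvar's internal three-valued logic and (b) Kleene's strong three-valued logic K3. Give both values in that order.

In Bochvar's internal three-valued logic: φ → ψ = U → ⊤ = U
φ → (φ → ψ) = U → U = U
¬(φ → (φ → ψ)) = ¬U = U
φ ∨ ¬(φ → (φ → ψ)) = U ∨ U = U
ψ ∧ (φ ∨ ¬(φ → (φ → ψ))) = ⊤ ∧ U = U
In Kleene's strong three-valued logic K3: φ → ψ = U → ⊤ = ⊤  [¬U ∨ ⊤]
φ → (φ → ψ) = U → ⊤ = ⊤
¬(φ → (φ → ψ)) = ¬⊤ = ⊥
φ ∨ ¬(φ → (φ → ψ)) = U ∨ ⊥ = U
ψ ∧ (φ ∨ ¬(φ → (φ → ψ))) = ⊤ ∧ U = U

U; U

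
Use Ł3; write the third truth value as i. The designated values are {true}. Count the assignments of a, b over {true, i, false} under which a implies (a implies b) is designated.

Of the 9 assignments, 7 give a value in {true}.

7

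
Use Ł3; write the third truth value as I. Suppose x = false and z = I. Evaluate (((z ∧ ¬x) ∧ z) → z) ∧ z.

I

¬x = ¬false = true
z ∧ ¬x = I ∧ true = I
(z ∧ ¬x) ∧ z = I ∧ I = I
((z ∧ ¬x) ∧ z) → z = I → I = true
(((z ∧ ¬x) ∧ z) → z) ∧ z = true ∧ I = I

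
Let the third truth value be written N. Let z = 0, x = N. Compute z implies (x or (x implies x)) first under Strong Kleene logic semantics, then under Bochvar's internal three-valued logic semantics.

In Strong Kleene logic: x implies x = N implies N = N  [not N or N]
x or (x implies x) = N or N = N
z implies (x or (x implies x)) = 0 implies N = 1
In Bochvar's internal three-valued logic: x implies x = N implies N = N
x or (x implies x) = N or N = N
z implies (x or (x implies x)) = 0 implies N = N
They differ because Strong Kleene logic and Bochvar's internal three-valued logic treat N differently under the binary connectives.

1; N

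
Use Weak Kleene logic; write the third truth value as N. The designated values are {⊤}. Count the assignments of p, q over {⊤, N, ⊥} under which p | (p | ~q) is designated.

3

Designated under: (p=⊤, q=⊤); (p=⊤, q=⊥); (p=⊥, q=⊥).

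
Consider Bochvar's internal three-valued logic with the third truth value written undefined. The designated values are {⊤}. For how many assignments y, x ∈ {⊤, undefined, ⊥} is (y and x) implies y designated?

Designated under: (y=⊤, x=⊤); (y=⊤, x=⊥); (y=⊥, x=⊤); (y=⊥, x=⊥).

4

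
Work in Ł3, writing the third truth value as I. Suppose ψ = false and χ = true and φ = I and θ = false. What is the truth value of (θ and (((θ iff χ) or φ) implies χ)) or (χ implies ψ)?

false

θ iff χ = false iff true = false
(θ iff χ) or φ = false or I = I
((θ iff χ) or φ) implies χ = I implies true = true
θ and (((θ iff χ) or φ) implies χ) = false and true = false
χ implies ψ = true implies false = false
(θ and (((θ iff χ) or φ) implies χ)) or (χ implies ψ) = false or false = false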